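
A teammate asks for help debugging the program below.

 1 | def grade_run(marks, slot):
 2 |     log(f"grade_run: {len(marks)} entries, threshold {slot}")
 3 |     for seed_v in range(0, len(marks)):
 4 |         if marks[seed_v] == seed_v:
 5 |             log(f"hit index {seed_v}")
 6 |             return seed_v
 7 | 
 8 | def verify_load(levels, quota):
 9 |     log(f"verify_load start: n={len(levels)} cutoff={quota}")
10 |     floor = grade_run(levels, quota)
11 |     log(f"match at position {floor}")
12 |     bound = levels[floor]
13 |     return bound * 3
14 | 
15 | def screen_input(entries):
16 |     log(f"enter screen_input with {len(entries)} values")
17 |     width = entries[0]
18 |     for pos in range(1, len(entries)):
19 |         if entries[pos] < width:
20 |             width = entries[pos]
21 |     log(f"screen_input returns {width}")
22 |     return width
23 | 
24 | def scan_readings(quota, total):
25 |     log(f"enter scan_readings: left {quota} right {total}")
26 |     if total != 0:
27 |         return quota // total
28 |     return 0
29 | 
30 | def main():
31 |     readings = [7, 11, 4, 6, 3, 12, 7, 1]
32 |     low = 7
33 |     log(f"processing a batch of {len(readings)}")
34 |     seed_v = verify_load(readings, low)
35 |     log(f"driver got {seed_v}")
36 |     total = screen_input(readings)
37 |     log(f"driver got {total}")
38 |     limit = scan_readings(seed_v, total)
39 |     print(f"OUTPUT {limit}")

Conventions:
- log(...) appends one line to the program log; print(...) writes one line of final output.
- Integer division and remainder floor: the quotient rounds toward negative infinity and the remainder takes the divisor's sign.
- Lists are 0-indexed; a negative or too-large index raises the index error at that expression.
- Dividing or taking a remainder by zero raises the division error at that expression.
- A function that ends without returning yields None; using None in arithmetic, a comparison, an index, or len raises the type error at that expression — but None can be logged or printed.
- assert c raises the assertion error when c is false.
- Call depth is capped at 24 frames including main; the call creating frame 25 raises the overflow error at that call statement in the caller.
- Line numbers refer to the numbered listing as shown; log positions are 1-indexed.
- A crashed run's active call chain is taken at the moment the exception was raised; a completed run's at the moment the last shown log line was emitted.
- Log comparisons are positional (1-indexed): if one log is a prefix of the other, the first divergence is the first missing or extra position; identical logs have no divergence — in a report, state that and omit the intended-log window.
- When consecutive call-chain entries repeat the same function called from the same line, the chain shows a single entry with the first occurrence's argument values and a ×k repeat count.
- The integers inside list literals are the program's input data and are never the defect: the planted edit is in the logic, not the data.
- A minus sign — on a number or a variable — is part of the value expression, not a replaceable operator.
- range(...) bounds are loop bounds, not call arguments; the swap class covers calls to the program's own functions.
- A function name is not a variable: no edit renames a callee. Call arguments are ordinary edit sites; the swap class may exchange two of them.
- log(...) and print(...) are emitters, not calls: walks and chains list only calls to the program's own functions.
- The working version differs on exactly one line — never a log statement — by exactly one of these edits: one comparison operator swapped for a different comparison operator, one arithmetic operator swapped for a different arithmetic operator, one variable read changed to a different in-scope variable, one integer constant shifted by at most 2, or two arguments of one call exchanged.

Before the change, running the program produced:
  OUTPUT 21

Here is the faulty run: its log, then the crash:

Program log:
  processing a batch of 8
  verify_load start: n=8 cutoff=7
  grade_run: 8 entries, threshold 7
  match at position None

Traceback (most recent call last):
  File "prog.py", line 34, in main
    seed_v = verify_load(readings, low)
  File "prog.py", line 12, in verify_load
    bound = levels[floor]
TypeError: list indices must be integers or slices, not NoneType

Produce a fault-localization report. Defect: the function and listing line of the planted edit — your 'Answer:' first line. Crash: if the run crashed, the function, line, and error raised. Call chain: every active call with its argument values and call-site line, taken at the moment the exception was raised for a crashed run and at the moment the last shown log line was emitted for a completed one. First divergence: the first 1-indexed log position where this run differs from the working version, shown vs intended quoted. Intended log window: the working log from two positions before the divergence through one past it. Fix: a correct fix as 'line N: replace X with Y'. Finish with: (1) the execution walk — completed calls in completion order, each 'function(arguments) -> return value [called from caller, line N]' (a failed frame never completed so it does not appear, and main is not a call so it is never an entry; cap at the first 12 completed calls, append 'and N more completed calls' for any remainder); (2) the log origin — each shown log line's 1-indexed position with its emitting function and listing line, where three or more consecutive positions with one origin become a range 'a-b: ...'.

Answer: the defect is in grade_run at line 4.
Key observation: At log position 4 the runs split — shown 'match at position None', but the working version logs 'hit index 0'.
Crash: verify_load, line 12, TypeError.
Call chain: main -> verify_load([7, 11, 4, 6, 3, 12, 7, 1], 7) (called at line 34).
First divergence: position 4 — the shown line 'match at position None' should read 'hit index 0'.
Intended log window:
  2: verify_load start: n=8 cutoff=7
  3: grade_run: 8 entries, threshold 7
  4: hit index 0
  5: match at position 0
Execution walk:
  grade_run([7, 11, 4, 6, 3, 12, 7, 1], 7) -> None  [called from verify_load, line 10]
Origin of each log line:
  1 — main, line 33
  2 — verify_load, line 9
  3 — grade_run, line 2
  4 — verify_load, line 11
A correct fix: line 4: replace `marks[seed_v] == seed_v` with `marks[seed_v] == slot`.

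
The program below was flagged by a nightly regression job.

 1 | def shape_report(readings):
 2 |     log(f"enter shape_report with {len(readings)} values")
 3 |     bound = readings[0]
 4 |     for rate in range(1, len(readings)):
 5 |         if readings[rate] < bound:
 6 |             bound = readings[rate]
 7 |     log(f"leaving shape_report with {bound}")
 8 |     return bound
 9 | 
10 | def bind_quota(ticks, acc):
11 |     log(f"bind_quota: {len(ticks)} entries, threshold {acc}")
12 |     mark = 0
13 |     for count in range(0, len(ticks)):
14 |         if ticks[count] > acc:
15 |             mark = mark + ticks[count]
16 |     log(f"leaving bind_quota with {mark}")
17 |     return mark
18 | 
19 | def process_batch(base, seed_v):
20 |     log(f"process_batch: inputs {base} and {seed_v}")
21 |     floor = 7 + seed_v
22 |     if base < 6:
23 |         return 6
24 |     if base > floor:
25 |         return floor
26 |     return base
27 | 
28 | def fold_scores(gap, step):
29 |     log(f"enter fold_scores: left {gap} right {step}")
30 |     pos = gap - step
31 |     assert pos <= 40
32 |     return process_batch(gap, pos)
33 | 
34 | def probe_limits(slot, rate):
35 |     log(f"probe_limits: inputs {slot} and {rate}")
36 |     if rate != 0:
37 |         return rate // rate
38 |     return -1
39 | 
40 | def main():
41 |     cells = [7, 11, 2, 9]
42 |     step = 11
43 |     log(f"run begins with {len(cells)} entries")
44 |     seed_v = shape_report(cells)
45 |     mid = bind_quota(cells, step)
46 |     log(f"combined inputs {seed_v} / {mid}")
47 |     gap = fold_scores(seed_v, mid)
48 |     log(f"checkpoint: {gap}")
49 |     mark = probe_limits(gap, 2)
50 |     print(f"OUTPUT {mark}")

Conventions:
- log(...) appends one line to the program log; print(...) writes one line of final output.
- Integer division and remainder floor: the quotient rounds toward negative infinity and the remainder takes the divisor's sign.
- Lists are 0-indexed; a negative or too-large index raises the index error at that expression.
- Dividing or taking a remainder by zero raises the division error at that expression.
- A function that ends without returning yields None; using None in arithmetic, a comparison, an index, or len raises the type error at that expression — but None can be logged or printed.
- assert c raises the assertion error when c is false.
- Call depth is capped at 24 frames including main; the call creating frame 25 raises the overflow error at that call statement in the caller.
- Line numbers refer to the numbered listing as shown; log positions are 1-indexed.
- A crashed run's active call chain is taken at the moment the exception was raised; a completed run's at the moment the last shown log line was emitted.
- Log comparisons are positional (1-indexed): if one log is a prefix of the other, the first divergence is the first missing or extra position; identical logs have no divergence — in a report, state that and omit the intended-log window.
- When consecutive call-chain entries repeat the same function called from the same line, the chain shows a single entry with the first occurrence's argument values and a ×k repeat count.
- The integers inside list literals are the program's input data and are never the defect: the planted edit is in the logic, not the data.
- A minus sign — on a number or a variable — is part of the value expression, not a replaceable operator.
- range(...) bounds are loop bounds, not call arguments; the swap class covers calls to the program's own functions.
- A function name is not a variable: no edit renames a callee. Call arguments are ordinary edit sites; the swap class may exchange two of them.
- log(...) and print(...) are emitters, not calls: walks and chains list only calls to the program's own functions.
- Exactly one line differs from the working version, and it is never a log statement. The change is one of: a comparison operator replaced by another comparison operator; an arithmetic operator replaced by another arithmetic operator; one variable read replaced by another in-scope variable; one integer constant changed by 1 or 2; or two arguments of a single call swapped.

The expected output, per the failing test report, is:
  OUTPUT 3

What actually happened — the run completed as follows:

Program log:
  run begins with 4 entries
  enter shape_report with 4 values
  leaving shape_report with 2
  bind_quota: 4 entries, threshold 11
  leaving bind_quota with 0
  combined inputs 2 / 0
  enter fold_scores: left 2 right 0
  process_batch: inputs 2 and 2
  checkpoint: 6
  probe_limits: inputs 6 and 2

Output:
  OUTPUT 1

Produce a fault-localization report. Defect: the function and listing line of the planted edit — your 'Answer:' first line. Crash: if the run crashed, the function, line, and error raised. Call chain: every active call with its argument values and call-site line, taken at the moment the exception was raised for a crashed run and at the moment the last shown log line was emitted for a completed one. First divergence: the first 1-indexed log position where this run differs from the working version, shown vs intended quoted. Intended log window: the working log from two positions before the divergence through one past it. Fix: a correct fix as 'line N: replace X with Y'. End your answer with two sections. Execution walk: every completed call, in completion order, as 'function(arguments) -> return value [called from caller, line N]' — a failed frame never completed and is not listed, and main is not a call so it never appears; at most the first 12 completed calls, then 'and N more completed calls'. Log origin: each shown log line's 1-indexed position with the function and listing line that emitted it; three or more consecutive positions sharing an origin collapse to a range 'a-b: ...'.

Answer: the defect is in probe_limits at line 37.
Key observation: The two runs log identically and part ways only at the printed values.
Call chain: main -> probe_limits(6, 2) (called at line 49).
First divergence: none; the two logs match at every position.
Execution walk:
  shape_report([7, 11, 2, 9]) -> 2  [called from main, line 44]
  bind_quota([7, 11, 2, 9], 11) -> 0  [called from main, line 45]
  process_batch(2, 2) -> 6  [called from fold_scores, line 32]
  fold_scores(2, 0) -> 6  [called from main, line 47]
  probe_limits(6, 2) -> 1  [called from main, line 49]
Log line origins:
  1: logged in main at line 43
  2: logged in shape_report at line 2
  3: logged in shape_report at line 7
  4: logged in bind_quota at line 11
  5: logged in bind_quota at line 16
  6: logged in main at line 46
  7: logged in fold_scores at line 29
  8: logged in process_batch at line 20
  9: logged in main at line 48
  10: logged in probe_limits at line 35
A correct fix: line 37: replace `rate // rate` with `slot // rate`.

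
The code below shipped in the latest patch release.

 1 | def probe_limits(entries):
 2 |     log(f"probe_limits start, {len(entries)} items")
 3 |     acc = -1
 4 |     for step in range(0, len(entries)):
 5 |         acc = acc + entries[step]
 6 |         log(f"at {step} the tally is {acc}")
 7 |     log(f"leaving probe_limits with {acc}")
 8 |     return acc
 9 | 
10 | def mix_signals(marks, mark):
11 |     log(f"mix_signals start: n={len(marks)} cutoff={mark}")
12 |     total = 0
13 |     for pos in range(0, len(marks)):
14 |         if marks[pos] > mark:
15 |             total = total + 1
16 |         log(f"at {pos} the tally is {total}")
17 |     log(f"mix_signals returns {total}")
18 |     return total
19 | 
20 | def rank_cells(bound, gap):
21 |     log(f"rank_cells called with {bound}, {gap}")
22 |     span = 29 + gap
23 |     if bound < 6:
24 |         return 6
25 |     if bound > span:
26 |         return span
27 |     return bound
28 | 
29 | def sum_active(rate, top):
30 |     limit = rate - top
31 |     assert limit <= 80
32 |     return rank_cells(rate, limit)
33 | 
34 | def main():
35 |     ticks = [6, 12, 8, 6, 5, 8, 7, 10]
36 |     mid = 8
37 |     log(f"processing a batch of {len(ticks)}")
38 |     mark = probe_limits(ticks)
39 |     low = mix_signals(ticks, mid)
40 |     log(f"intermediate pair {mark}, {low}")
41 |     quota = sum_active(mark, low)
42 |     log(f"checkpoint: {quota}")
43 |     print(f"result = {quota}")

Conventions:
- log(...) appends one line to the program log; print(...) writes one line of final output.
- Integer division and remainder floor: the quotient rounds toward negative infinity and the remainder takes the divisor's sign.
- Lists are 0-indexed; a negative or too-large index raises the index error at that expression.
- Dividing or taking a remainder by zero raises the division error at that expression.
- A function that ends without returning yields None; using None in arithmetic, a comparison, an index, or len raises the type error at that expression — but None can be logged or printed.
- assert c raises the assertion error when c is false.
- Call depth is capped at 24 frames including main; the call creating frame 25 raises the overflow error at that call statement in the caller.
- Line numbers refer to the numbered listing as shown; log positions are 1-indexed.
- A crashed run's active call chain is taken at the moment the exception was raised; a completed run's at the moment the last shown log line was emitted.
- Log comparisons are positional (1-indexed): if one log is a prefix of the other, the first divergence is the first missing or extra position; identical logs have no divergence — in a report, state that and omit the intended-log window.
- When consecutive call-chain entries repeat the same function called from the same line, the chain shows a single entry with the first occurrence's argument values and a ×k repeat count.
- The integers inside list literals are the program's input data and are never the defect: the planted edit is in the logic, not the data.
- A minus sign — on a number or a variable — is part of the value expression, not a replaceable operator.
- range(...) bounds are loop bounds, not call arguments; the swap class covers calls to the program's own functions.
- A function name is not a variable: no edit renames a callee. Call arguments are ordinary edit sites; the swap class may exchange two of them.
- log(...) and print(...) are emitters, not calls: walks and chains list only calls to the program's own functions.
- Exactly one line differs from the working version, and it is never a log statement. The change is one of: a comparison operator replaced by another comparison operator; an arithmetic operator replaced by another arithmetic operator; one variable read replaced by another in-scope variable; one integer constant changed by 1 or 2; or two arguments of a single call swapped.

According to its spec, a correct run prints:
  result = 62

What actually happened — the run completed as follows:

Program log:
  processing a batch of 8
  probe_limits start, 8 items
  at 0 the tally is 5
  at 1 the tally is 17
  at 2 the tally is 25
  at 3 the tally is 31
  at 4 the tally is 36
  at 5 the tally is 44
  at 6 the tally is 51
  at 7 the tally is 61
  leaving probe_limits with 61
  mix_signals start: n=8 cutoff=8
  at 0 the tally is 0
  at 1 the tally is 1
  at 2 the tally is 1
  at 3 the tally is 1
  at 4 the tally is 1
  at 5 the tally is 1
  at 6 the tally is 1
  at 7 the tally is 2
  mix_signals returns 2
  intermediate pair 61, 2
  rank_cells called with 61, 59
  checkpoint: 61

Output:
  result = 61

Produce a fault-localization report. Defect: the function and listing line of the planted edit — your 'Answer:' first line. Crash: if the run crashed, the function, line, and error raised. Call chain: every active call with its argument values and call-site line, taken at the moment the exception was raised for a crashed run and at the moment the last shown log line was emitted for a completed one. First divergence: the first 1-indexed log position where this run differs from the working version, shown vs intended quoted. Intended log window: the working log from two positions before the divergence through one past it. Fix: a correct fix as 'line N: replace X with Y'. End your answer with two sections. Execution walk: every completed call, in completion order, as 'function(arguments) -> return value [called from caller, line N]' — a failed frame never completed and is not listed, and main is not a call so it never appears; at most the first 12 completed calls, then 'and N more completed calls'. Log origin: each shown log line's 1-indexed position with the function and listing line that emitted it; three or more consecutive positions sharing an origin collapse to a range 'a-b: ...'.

Answer: the defect is in probe_limits at line 3.
Key fact: Everything matches until log position 3, which reads 'at 0 the tally is 5' in place of 'at 0 the tally is 6'.
Call chain: main.
First divergence: at position 3 the run shows 'at 0 the tally is 5' where the working version logs 'at 0 the tally is 6'.
Intended log window:
  1: processing a batch of 8
  2: probe_limits start, 8 items
  3: at 0 the tally is 6
  4: at 1 the tally is 18
Execution walk:
  probe_limits([6, 12, 8, 6, 5, 8, 7, 10]) -> 61  [called from main, line 38]
  mix_signals([6, 12, 8, 6, 5, 8, 7, 10], 8) -> 2  [called from main, line 39]
  rank_cells(61, 59) -> 61  [called from sum_active, line 32]
  sum_active(61, 2) -> 61  [called from main, line 41]
Log line origins:
  1: emitted by main (line 37)
  2: emitted by probe_limits (line 2)
  3-10: emitted by probe_limits (line 6)
  11: emitted by probe_limits (line 7)
  12: emitted by mix_signals (line 11)
  13-20: emitted by mix_signals (line 16)
  21: emitted by mix_signals (line 17)
  22: emitted by main (line 40)
  23: emitted by rank_cells (line 21)
  24: emitted by main (line 42)
A correct fix: line 3: replace `-1` with `0`.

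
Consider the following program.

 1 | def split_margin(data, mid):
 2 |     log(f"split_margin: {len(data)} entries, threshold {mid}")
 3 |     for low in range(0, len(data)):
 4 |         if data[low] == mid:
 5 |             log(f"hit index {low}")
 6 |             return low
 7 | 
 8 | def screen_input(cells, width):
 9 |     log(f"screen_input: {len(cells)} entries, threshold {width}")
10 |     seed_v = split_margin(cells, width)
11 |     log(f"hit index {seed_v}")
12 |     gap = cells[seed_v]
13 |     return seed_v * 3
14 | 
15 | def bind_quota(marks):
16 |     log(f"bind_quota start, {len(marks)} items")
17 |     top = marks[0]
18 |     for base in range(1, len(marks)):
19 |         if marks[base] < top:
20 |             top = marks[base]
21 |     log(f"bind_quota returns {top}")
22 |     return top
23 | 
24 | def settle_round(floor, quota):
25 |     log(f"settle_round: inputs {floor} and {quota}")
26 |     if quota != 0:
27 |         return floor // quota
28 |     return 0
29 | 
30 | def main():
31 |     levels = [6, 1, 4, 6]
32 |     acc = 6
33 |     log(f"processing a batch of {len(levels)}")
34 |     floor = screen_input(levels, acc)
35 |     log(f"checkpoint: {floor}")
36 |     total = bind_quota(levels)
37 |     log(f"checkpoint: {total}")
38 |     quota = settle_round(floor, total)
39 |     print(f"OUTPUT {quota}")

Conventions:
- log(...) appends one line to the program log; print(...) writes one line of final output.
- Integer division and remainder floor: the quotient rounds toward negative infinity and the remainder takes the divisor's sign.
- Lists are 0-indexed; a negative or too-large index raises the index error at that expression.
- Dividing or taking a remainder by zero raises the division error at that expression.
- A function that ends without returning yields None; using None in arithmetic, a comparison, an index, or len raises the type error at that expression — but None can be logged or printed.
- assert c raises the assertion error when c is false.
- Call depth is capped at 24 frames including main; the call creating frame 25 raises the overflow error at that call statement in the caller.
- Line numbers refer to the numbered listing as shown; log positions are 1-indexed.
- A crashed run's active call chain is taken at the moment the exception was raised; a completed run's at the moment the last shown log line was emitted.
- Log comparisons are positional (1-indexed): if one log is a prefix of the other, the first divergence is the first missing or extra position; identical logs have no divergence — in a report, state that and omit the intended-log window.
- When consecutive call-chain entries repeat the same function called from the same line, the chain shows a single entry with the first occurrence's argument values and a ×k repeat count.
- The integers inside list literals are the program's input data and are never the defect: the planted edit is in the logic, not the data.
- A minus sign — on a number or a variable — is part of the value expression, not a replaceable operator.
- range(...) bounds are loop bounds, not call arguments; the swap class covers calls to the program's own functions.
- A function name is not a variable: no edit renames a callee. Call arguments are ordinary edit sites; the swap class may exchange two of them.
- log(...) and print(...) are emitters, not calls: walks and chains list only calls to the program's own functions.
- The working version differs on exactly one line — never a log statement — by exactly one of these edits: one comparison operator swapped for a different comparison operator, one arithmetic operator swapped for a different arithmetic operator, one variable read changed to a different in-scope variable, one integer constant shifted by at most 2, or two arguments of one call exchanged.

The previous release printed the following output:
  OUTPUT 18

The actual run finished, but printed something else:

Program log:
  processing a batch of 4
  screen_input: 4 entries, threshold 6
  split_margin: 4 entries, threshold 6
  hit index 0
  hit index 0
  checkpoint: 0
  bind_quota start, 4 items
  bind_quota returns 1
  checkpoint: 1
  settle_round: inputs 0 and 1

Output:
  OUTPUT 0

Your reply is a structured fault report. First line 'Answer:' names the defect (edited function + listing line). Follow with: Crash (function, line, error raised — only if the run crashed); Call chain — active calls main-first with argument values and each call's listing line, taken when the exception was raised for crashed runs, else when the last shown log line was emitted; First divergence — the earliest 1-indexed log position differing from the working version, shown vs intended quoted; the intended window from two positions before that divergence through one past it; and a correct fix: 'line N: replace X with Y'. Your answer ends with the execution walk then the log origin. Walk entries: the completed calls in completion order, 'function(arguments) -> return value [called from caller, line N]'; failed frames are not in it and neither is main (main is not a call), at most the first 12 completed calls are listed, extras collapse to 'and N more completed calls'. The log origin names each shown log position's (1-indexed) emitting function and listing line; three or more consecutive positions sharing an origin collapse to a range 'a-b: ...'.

Answer: the defect is in screen_input at line 13.
Core observation: Log line 6 is where behavior first shows: 'checkpoint: 0' appears instead of 'checkpoint: 18'.
Call chain: main -> settle_round(0, 1) (called at line 38).
First divergence: position 6 — shown 'checkpoint: 0', intended 'checkpoint: 18'.
Intended log window:
  4: hit index 0
  5: hit index 0
  6: checkpoint: 18
  7: bind_quota start, 4 items
Execution walk:
  split_margin([6, 1, 4, 6], 6) -> 0  [called from screen_input, line 10]
  screen_input([6, 1, 4, 6], 6) -> 0  [called from main, line 34]
  bind_quota([6, 1, 4, 6]) -> 1  [called from main, line 36]
  settle_round(0, 1) -> 0  [called from main, line 38]
Origin of each log line:
  1: logged in main at line 33
  2: logged in screen_input at line 9
  3: logged in split_margin at line 2
  4: logged in split_margin at line 5
  5: logged in screen_input at line 11
  6: logged in main at line 35
  7: logged in bind_quota at line 16
  8: logged in bind_quota at line 21
  9: logged in main at line 37
  10: logged in settle_round at line 25
A correct fix: line 13: replace `seed_v` with `gap`.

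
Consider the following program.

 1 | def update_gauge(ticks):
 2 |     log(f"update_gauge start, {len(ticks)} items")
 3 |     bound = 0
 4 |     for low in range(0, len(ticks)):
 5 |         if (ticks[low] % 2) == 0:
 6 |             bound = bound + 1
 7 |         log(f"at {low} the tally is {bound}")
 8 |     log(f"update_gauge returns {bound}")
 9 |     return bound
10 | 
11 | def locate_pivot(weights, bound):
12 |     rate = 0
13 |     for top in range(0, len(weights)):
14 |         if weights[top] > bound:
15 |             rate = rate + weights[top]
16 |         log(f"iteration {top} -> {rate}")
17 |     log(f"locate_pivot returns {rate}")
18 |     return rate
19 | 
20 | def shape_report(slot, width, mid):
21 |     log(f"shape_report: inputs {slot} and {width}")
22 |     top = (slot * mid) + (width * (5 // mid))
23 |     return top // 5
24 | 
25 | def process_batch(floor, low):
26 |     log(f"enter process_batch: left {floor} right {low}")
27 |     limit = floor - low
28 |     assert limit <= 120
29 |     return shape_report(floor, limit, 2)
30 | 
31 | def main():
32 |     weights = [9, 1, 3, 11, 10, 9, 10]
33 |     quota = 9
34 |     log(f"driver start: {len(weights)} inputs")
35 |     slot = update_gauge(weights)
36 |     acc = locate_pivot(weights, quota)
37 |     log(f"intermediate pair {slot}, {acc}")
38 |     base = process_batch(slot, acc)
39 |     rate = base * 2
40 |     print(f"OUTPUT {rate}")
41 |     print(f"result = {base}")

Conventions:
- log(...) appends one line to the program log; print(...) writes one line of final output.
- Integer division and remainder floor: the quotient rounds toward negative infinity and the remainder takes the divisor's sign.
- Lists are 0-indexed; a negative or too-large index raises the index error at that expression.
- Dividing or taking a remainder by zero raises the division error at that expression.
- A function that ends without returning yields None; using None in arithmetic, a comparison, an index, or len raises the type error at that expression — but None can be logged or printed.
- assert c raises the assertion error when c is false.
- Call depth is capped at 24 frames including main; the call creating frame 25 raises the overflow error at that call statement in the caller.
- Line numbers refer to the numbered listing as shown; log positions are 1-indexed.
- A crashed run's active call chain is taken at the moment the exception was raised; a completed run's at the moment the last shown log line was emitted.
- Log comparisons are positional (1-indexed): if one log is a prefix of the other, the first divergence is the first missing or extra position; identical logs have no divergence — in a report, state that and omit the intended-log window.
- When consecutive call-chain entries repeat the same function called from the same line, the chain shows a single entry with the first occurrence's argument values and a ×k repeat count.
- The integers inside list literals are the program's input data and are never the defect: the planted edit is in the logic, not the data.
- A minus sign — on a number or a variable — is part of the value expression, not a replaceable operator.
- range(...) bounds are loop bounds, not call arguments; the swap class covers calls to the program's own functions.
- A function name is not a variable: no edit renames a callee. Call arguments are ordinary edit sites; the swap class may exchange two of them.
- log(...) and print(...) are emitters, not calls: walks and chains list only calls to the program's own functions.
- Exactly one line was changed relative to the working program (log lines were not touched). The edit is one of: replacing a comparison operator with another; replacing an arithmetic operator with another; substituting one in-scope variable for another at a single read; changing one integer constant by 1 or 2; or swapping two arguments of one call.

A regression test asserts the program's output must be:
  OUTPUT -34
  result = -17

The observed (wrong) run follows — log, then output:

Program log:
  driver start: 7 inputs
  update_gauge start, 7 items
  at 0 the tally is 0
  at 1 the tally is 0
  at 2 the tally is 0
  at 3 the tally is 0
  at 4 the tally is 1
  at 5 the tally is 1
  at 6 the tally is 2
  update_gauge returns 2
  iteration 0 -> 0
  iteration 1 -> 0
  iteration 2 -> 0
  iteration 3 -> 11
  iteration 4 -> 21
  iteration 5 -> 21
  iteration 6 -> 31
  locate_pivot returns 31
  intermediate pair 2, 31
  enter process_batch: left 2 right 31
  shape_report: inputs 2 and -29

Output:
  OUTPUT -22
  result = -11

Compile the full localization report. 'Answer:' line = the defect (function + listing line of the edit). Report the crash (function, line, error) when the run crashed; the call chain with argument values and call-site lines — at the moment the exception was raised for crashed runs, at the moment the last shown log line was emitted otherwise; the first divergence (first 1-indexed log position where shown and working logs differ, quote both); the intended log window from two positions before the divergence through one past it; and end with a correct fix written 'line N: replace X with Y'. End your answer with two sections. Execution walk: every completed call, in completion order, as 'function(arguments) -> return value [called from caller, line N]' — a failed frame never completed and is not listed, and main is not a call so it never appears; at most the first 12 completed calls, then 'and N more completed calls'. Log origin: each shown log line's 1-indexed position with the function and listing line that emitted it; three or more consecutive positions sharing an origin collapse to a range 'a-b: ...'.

Answer: the defect is in shape_report at line 22.
The tell: The two runs log identically and part ways only at the printed values.
Call chain: main -> process_batch(2, 31) (called at line 38) -> shape_report(2, -29, 2) (called at line 29).
First divergence: none — the logs agree in full.
Execution walk:
  update_gauge([9, 1, 3, 11, 10, 9, 10]) -> 2  [called from main, line 35]
  locate_pivot([9, 1, 3, 11, 10, 9, 10], 9) -> 31  [called from main, line 36]
  shape_report(2, -29, 2) -> -11  [called from process_batch, line 29]
  process_batch(2, 31) -> -11  [called from main, line 38]
Log line origins:
  1: from main, line 34
  2: from update_gauge, line 2
  3-9: from update_gauge, line 7
  10: from update_gauge, line 8
  11-17: from locate_pivot, line 16
  18: from locate_pivot, line 17
  19: from main, line 37
  20: from process_batch, line 26
  21: from shape_report, line 21
A correct fix: line 22: replace `//` with `-`.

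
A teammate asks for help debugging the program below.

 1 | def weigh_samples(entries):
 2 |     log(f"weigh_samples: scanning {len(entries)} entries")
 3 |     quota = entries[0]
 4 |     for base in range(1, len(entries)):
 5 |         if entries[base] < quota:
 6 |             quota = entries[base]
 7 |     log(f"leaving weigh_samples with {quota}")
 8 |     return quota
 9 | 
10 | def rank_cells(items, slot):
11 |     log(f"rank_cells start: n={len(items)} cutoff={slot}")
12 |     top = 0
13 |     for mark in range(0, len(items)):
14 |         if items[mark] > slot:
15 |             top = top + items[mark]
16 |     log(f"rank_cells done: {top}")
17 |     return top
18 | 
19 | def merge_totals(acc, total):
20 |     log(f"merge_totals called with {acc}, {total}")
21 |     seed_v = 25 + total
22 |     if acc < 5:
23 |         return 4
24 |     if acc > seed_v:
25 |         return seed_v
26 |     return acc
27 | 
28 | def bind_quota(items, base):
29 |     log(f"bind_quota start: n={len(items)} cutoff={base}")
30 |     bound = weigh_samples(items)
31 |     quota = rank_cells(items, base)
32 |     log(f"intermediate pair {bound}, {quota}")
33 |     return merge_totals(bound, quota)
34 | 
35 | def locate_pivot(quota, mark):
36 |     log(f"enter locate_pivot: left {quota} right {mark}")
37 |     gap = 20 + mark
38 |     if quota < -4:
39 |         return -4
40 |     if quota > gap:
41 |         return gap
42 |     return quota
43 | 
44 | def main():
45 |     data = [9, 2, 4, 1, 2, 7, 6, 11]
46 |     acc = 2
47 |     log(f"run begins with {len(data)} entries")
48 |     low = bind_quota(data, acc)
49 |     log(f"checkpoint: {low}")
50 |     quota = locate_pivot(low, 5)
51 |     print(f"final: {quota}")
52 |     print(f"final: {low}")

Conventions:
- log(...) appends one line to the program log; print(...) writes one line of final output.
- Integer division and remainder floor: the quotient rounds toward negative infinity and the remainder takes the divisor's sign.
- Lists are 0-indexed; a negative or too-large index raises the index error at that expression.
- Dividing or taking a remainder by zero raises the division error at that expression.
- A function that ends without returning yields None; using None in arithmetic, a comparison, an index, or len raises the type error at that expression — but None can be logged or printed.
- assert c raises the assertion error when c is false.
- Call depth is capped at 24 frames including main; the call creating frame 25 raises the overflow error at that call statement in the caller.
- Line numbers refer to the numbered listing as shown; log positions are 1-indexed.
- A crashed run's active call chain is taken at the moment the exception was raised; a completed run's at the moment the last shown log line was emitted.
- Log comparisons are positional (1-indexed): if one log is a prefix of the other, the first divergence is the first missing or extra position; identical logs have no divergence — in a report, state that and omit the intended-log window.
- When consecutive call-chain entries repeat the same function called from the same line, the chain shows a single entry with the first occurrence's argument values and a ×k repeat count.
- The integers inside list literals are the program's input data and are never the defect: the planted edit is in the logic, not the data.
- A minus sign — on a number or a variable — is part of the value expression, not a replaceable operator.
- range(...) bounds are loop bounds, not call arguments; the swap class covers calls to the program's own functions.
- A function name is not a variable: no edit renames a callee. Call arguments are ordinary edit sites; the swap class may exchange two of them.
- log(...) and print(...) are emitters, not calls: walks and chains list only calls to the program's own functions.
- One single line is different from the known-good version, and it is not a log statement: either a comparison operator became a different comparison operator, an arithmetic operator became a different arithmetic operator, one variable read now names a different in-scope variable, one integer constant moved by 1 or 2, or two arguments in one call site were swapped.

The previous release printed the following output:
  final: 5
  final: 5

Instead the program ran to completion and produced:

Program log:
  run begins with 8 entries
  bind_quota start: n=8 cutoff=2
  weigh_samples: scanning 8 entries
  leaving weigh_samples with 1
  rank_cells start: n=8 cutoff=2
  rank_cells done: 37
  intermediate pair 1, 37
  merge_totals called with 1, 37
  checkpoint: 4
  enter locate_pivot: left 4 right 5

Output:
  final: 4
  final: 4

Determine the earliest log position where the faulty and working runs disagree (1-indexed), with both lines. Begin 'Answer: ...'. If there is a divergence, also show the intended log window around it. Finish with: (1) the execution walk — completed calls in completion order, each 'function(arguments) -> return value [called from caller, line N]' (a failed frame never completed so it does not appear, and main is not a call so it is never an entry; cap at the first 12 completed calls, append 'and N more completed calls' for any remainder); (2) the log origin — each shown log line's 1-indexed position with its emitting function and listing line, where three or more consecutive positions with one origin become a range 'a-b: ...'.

Answer: at position 9 the run shows 'checkpoint: 4' where the working version logs 'checkpoint: 5'.
Intended log window:
  7: intermediate pair 1, 37
  8: merge_totals called with 1, 37
  9: checkpoint: 5
  10: enter locate_pivot: left 5 right 5
Execution walk:
  weigh_samples([9, 2, 4, 1, 2, 7, 6, 11]) -> 1  [called from bind_quota, line 30]
  rank_cells([9, 2, 4, 1, 2, 7, 6, 11], 2) -> 37  [called from bind_quota, line 31]
  merge_totals(1, 37) -> 4  [called from bind_quota, line 33]
  bind_quota([9, 2, 4, 1, 2, 7, 6, 11], 2) -> 4  [called from main, line 48]
  locate_pivot(4, 5) -> 4  [called from main, line 50]
Log line origins:
  1: emitted by main (line 47)
  2: emitted by bind_quota (line 29)
  3: emitted by weigh_samples (line 2)
  4: emitted by weigh_samples (line 7)
  5: emitted by rank_cells (line 11)
  6: emitted by rank_cells (line 16)
  7: emitted by bind_quota (line 32)
  8: emitted by merge_totals (line 20)
  9: emitted by main (line 49)
  10: emitted by locate_pivot (line 36)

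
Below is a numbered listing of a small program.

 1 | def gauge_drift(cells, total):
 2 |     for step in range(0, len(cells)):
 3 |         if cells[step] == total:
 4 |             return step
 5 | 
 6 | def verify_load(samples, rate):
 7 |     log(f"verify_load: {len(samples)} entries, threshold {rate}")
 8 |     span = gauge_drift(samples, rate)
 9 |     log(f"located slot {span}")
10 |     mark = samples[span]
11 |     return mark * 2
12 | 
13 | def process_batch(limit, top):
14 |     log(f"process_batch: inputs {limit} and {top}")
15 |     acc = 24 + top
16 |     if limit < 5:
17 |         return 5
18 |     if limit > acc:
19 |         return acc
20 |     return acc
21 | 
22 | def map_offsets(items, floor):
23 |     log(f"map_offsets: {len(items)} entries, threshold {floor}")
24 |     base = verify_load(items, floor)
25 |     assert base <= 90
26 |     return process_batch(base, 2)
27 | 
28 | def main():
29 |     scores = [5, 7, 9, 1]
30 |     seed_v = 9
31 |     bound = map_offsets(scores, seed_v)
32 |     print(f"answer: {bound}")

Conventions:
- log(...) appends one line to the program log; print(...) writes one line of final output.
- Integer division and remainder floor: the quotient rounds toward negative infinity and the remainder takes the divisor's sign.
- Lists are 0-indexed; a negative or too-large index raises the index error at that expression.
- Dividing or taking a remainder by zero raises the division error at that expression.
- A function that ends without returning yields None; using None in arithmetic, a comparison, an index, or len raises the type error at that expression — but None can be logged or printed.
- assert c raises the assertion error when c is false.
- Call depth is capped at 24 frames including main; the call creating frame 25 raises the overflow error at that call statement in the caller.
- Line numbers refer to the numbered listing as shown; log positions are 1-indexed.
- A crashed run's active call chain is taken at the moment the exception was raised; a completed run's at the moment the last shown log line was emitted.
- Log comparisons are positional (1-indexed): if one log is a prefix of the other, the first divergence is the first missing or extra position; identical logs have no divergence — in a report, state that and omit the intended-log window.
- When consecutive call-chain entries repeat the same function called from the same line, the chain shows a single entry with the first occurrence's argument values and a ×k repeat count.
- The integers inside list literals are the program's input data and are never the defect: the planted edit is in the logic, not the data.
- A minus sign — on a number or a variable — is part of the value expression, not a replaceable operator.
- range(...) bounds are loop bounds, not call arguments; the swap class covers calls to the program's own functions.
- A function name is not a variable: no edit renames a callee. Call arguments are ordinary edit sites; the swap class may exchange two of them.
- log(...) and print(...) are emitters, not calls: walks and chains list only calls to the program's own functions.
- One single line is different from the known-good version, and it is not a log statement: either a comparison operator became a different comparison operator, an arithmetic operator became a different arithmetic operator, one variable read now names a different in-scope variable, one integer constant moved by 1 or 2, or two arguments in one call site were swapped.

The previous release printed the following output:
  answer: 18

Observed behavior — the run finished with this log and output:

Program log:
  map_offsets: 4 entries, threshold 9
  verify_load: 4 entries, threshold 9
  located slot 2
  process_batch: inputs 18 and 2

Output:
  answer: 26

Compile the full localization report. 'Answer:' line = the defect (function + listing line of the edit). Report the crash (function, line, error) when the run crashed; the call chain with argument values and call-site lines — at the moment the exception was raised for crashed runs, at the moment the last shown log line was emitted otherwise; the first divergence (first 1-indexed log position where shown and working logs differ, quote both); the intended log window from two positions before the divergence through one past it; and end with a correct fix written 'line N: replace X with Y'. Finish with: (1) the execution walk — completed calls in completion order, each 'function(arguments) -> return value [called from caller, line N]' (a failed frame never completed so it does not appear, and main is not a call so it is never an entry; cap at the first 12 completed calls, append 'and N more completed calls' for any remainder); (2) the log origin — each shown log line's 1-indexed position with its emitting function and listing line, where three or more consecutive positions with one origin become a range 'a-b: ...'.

Answer: the defect is in process_batch at line 20.
Key observation: Nothing in the log betrays the bug — only the output does.
Call chain: main -> map_offsets([5, 7, 9, 1], 9) (called at line 31) -> process_batch(18, 2) (called at line 26).
First divergence: there is none — every log position agrees.
Execution walk:
  gauge_drift([5, 7, 9, 1], 9) -> 2  [called from verify_load, line 8]
  verify_load([5, 7, 9, 1], 9) -> 18  [called from map_offsets, line 24]
  process_batch(18, 2) -> 26  [called from map_offsets, line 26]
  map_offsets([5, 7, 9, 1], 9) -> 26  [called from main, line 31]
Origin of each log line:
  1 — map_offsets, line 23
  2 — verify_load, line 7
  3 — verify_load, line 9
  4 — process_batch, line 14
A correct fix: line 20: replace `acc` with `limit`.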